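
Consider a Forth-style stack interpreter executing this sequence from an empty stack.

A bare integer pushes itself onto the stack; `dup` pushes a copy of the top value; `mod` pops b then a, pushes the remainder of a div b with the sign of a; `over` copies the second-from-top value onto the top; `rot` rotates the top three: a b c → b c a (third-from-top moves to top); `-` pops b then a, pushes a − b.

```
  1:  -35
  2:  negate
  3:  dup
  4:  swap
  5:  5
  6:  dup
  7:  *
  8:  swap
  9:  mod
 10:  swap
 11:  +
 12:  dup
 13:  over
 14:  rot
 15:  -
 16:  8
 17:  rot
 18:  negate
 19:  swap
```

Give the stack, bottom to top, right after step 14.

-35    -> [-35]
negate -> [35]
dup    -> [35, 35]
swap   -> [35, 35]
5      -> [35, 35, 5]
dup    -> [35, 35, 5, 5]
*      -> [35, 35, 25]
swap   -> [35, 25, 35]
mod    -> [35, 25]
swap   -> [25, 35]
+      -> [60]
dup    -> [60, 60]
over   -> [60, 60, 60]
rot    -> [60, 60, 60]

[60, 60, 60]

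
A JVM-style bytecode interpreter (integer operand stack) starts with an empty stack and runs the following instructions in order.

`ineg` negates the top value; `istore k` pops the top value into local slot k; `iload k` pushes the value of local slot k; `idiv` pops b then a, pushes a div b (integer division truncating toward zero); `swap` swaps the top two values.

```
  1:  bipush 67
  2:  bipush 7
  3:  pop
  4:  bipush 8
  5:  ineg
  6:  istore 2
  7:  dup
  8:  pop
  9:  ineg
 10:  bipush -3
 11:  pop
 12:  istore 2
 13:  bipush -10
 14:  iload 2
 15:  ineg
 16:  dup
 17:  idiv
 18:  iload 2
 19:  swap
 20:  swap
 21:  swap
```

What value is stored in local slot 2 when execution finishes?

bipush 67  : [67]
bipush 7   : [67, 7]
pop        : [67]
bipush 8   : [67, 8]
ineg       : [67, -8]
istore 2   : [67]
dup        : [67, 67]
pop        : [67]
ineg       : [-67]
bipush -3  : [-67, -3]
pop        : [-67]
istore 2   : []
bipush -10 : [-10]
iload 2    : [-10, -67]
ineg       : [-10, 67]
dup        : [-10, 67, 67]
idiv       : [-10, 1]
iload 2    : [-10, 1, -67]
swap       : [-10, -67, 1]
swap       : [-10, 1, -67]
swap       : [-10, -67, 1]

-67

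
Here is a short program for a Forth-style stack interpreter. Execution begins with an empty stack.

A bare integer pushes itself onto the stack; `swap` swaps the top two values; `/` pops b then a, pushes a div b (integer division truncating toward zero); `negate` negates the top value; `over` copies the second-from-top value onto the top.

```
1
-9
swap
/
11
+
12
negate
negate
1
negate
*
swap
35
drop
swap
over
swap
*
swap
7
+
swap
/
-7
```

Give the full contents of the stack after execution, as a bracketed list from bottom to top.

[0, -7]

1       1
-9      1 -9
swap    -9 1
/       -9
11      -9 11
+       2
12      2 12
negate  2 -12
negate  2 12
1       2 12 1
negate  2 12 -1
*       2 -12
swap    -12 2
35      -12 2 35
drop    -12 2
swap    2 -12
over    2 -12 2
swap    2 2 -12
*       2 -24
swap    -24 2
7       -24 2 7
+       -24 9
swap    9 -24
/       0
-7      0 -7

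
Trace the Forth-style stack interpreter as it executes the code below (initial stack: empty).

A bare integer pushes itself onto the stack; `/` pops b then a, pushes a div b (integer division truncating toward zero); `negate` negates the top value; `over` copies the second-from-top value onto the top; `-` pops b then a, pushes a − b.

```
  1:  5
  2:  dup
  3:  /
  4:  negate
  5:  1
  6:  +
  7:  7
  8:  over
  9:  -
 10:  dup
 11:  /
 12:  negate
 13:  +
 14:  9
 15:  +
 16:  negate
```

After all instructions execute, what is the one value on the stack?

5      : [5]
dup    : [5, 5]
/      : [1]
negate : [-1]
1      : [-1, 1]
+      : [0]
7      : [0, 7]
over   : [0, 7, 0]
-      : [0, 7]
dup    : [0, 7, 7]
/      : [0, 1]
negate : [0, -1]
+      : [-1]
9      : [-1, 9]
+      : [8]
negate : [-8]

-8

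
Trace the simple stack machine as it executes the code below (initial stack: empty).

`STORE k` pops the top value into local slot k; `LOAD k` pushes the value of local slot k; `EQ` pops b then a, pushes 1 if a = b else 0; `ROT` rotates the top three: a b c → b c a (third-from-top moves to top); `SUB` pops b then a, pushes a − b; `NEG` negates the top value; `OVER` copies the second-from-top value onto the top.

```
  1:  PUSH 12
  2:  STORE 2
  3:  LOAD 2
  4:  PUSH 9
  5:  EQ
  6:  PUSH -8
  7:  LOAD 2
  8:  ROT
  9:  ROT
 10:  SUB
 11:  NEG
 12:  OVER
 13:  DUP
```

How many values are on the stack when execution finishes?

PUSH 12  [12]
STORE 2  []
LOAD 2   [12]
PUSH 9   [12, 9]
EQ       [0]
PUSH -8  [0, -8]
LOAD 2   [0, -8, 12]
ROT      [-8, 12, 0]
ROT      [12, 0, -8]
SUB      [12, 8]
NEG      [12, -8]
OVER     [12, -8, 12]
DUP      [12, -8, 12, 12]

4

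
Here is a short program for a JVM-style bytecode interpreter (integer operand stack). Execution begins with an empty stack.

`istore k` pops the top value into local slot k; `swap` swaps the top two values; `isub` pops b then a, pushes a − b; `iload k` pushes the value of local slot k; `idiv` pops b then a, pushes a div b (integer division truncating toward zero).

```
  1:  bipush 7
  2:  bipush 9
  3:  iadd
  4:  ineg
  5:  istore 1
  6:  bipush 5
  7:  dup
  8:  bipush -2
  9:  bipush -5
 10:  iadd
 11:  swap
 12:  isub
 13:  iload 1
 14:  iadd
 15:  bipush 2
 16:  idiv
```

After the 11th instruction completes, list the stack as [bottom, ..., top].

[5, -7, 5]

bipush 7  → [7]
bipush 9  → [7, 9]
iadd      → [16]
ineg      → [-16]
istore 1  → []
bipush 5  → [5]
dup       → [5, 5]
bipush -2 → [5, 5, -2]
bipush -5 → [5, 5, -2, -5]
iadd      → [5, 5, -7]
swap      → [5, -7, 5]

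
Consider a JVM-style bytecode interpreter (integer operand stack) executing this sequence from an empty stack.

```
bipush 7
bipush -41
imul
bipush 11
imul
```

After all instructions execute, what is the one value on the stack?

-3157

bipush 7    7
bipush -41  7 -41
imul        -287
bipush 11   -287 11
imul        -3157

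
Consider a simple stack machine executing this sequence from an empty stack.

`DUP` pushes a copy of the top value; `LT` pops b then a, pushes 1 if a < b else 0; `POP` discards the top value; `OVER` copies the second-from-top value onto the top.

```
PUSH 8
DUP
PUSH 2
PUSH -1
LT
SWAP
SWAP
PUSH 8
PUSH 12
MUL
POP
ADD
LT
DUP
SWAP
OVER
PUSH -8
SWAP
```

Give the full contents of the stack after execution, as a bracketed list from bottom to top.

[0, 0, -8, 0]

PUSH 8  : 8
DUP     : 8 8
PUSH 2  : 8 8 2
PUSH -1 : 8 8 2 -1
LT      : 8 8 0
SWAP    : 8 0 8
SWAP    : 8 8 0
PUSH 8  : 8 8 0 8
PUSH 12 : 8 8 0 8 12
MUL     : 8 8 0 96
POP     : 8 8 0
ADD     : 8 8
LT      : 0
DUP     : 0 0
SWAP    : 0 0
OVER    : 0 0 0
PUSH -8 : 0 0 0 -8
SWAP    : 0 0 -8 0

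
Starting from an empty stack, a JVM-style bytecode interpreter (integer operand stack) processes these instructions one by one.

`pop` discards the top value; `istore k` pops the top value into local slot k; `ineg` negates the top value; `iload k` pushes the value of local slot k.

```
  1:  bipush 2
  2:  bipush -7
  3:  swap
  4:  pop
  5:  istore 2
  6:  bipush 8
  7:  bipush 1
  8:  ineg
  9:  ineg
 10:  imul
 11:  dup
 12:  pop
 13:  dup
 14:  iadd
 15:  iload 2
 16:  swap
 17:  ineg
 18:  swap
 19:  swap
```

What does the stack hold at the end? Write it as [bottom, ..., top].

bipush 2   [2]
bipush -7  [2, -7]
swap       [-7, 2]
pop        [-7]
istore 2   []
bipush 8   [8]
bipush 1   [8, 1]
ineg       [8, -1]
ineg       [8, 1]
imul       [8]
dup        [8, 8]
pop        [8]
dup        [8, 8]
iadd       [16]
iload 2    [16, -7]
swap       [-7, 16]
ineg       [-7, -16]
swap       [-16, -7]
swap       [-7, -16]

[-7, -16]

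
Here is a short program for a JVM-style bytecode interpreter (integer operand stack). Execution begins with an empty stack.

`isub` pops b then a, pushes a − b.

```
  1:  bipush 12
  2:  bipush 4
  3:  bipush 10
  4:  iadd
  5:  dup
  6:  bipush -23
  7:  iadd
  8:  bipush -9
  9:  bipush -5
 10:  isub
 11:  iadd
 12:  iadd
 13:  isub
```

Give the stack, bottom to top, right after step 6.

bipush 12  : 12
bipush 4   : 12 4
bipush 10  : 12 4 10
iadd       : 12 14
dup        : 12 14 14
bipush -23 : 12 14 14 -23

[12, 14, 14, -23]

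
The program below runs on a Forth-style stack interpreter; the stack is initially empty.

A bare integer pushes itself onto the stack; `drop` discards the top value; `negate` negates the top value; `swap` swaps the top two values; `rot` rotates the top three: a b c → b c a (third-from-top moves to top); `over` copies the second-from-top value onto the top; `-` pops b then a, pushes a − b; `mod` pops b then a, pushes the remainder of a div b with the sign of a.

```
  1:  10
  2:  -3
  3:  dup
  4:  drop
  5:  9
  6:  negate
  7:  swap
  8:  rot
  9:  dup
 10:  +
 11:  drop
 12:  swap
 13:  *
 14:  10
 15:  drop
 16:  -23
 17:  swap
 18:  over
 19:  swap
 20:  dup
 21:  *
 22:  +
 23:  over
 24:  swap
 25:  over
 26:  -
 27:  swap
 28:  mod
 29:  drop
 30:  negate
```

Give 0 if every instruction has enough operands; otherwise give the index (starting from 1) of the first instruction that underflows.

10     -> 10
-3     -> 10 -3
dup    -> 10 -3 -3
drop   -> 10 -3
9      -> 10 -3 9
negate -> 10 -3 -9
swap   -> 10 -9 -3
rot    -> -9 -3 10
dup    -> -9 -3 10 10
+      -> -9 -3 20
drop   -> -9 -3
swap   -> -3 -9
*      -> 27
10     -> 27 10
drop   -> 27
-23    -> 27 -23
swap   -> -23 27
over   -> -23 27 -23
swap   -> -23 -23 27
dup    -> -23 -23 27 27
*      -> -23 -23 729
+      -> -23 706
over   -> -23 706 -23
swap   -> -23 -23 706
over   -> -23 -23 706 -23
-      -> -23 -23 729
swap   -> -23 729 -23
mod    -> -23 16
drop   -> -23
negate -> 23

0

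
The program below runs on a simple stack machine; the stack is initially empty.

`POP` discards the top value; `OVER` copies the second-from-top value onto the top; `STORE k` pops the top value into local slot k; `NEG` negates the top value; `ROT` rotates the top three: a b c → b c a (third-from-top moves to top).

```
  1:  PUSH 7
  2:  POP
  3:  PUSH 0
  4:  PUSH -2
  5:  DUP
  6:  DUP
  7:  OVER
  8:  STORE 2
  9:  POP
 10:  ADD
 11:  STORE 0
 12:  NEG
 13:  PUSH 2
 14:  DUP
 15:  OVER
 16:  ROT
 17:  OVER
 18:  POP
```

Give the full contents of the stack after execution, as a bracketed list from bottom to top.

[0, 2, 2, 2]

PUSH 7   [7]
POP      []
PUSH 0   [0]
PUSH -2  [0, -2]
DUP      [0, -2, -2]
DUP      [0, -2, -2, -2]
OVER     [0, -2, -2, -2, -2]
STORE 2  [0, -2, -2, -2]
POP      [0, -2, -2]
ADD      [0, -4]
STORE 0  [0]
NEG      [0]
PUSH 2   [0, 2]
DUP      [0, 2, 2]
OVER     [0, 2, 2, 2]
ROT      [0, 2, 2, 2]
OVER     [0, 2, 2, 2, 2]
POP      [0, 2, 2, 2]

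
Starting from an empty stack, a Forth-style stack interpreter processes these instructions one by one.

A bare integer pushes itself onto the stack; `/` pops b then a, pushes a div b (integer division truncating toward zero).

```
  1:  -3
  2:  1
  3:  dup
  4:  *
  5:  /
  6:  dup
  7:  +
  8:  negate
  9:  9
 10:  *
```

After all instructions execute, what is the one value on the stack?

-3     : [-3]
1      : [-3, 1]
dup    : [-3, 1, 1]
*      : [-3, 1]
/      : [-3]
dup    : [-3, -3]
+      : [-6]
negate : [6]
9      : [6, 9]
*      : [54]

54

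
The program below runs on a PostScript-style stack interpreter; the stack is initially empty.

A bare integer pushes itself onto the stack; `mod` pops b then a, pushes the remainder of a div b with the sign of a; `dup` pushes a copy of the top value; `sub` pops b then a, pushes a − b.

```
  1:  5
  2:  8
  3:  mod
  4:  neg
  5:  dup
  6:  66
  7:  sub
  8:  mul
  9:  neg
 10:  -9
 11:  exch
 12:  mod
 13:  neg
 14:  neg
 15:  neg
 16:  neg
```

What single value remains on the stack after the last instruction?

5    → 5
8    → 5 8
mod  → 5
neg  → -5
dup  → -5 -5
66   → -5 -5 66
sub  → -5 -71
mul  → 355
neg  → -355
-9   → -355 -9
exch → -9 -355
mod  → -9
neg  → 9
neg  → -9
neg  → 9
neg  → -9

-9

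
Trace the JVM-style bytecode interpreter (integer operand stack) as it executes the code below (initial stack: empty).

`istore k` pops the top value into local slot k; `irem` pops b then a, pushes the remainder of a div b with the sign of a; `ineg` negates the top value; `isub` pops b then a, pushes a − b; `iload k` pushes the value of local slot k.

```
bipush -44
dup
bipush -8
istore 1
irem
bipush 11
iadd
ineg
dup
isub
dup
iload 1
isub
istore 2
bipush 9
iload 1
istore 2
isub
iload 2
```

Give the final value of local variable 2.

bipush -44 : -44
dup        : -44 -44
bipush -8  : -44 -44 -8
istore 1   : -44 -44
irem       : 0
bipush 11  : 0 11
iadd       : 11
ineg       : -11
dup        : -11 -11
isub       : 0
dup        : 0 0
iload 1    : 0 0 -8
isub       : 0 8
istore 2   : 0
bipush 9   : 0 9
iload 1    : 0 9 -8
istore 2   : 0 9
isub       : -9
iload 2    : -9 -8

-8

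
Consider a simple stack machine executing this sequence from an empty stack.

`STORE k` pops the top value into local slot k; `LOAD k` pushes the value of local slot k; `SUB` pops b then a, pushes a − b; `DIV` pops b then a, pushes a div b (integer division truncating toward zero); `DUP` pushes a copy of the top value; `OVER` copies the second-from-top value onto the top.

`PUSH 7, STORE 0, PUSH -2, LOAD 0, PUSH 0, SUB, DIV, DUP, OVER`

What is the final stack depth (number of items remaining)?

PUSH 7   [7]
STORE 0  []
PUSH -2  [-2]
LOAD 0   [-2, 7]
PUSH 0   [-2, 7, 0]
SUB      [-2, 7]
DIV      [0]
DUP      [0, 0]
OVER     [0, 0, 0]

3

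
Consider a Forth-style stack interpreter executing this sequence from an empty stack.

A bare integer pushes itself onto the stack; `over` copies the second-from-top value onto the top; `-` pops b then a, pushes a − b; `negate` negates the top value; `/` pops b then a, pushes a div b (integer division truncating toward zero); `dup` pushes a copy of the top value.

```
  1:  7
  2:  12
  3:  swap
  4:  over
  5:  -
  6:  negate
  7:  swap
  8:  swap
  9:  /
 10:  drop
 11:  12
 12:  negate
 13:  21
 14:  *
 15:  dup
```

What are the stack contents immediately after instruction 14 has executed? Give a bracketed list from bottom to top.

7      : 7
12     : 7 12
swap   : 12 7
over   : 12 7 12
-      : 12 -5
negate : 12 5
swap   : 5 12
swap   : 12 5
/      : 2
drop   : (empty)
12     : 12
negate : -12
21     : -12 21
*      : -252

[-252]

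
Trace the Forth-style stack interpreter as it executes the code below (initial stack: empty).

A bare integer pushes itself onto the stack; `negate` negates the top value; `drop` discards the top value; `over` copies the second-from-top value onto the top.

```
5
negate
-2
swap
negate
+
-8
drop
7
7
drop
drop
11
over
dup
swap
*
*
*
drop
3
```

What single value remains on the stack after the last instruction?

3

5       5
negate  -5
-2      -5 -2
swap    -2 -5
negate  -2 5
+       3
-8      3 -8
drop    3
7       3 7
7       3 7 7
drop    3 7
drop    3
11      3 11
over    3 11 3
dup     3 11 3 3
swap    3 11 3 3
*       3 11 9
*       3 99
*       297
drop    (empty)
3       3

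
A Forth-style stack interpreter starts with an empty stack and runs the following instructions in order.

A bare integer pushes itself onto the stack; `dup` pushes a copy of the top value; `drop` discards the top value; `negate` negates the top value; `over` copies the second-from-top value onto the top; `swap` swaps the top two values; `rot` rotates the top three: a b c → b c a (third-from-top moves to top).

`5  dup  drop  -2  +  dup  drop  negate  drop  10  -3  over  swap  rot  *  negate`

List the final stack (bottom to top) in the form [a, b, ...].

[10, 30]

5      : [5]
dup    : [5, 5]
drop   : [5]
-2     : [5, -2]
+      : [3]
dup    : [3, 3]
drop   : [3]
negate : [-3]
drop   : []
10     : [10]
-3     : [10, -3]
over   : [10, -3, 10]
swap   : [10, 10, -3]
rot    : [10, -3, 10]
*      : [10, -30]
negate : [10, 30]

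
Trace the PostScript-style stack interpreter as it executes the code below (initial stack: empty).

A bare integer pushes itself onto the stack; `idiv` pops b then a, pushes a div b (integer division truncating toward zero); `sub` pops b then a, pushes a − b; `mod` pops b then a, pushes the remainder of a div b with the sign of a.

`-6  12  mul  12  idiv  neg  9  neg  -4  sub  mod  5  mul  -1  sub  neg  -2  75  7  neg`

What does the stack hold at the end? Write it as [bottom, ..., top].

-6   → [-6]
12   → [-6, 12]
mul  → [-72]
12   → [-72, 12]
idiv → [-6]
neg  → [6]
9    → [6, 9]
neg  → [6, -9]
-4   → [6, -9, -4]
sub  → [6, -5]
mod  → [1]
5    → [1, 5]
mul  → [5]
-1   → [5, -1]
sub  → [6]
neg  → [-6]
-2   → [-6, -2]
75   → [-6, -2, 75]
7    → [-6, -2, 75, 7]
neg  → [-6, -2, 75, -7]

[-6, -2, 75, -7]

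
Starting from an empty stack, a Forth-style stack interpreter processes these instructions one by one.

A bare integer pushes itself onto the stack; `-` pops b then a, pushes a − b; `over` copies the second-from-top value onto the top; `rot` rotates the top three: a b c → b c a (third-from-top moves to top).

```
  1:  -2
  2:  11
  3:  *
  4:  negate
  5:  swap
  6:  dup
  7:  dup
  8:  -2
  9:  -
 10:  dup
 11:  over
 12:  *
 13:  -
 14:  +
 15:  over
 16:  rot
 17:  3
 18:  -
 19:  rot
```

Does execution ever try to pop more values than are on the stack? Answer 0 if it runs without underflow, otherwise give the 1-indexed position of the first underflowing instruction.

5

-2      [-2]
11      [-2, 11]
*       [-22]
negate  [22]
swap  — needs 2 operands, stack has 1 → underflow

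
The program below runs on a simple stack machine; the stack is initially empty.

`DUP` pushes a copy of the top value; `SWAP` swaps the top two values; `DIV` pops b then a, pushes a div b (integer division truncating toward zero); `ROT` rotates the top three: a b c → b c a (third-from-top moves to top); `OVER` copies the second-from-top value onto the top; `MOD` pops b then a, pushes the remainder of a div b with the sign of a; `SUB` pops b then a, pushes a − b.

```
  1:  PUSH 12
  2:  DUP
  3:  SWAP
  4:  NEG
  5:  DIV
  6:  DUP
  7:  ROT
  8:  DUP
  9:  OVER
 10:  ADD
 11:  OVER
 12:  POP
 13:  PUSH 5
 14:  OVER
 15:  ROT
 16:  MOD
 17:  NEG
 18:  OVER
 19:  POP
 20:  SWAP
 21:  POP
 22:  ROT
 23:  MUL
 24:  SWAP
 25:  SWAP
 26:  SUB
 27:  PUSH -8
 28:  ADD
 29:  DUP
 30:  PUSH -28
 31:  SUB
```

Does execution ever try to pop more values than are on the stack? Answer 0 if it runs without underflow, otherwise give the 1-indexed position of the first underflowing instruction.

7

PUSH 12 -> [12]
DUP     -> [12, 12]
SWAP    -> [12, 12]
NEG     -> [12, -12]
DIV     -> [-1]
DUP     -> [-1, -1]
ROT  — needs 3 operands, stack has 2 → underflow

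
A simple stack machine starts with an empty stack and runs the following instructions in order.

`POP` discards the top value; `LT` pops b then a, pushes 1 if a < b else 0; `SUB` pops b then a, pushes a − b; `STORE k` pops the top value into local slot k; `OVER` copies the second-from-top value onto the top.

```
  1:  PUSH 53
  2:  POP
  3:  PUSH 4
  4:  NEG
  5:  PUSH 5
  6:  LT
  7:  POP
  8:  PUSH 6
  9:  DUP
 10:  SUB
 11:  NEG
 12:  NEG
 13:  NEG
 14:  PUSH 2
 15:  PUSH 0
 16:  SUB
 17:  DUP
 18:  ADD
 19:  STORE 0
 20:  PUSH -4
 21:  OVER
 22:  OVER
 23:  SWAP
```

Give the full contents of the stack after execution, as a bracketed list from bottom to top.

PUSH 53 → 53
POP     → (empty)
PUSH 4  → 4
NEG     → -4
PUSH 5  → -4 5
LT      → 1
POP     → (empty)
PUSH 6  → 6
DUP     → 6 6
SUB     → 0
NEG     → 0
NEG     → 0
NEG     → 0
PUSH 2  → 0 2
PUSH 0  → 0 2 0
SUB     → 0 2
DUP     → 0 2 2
ADD     → 0 4
STORE 0 → 0
PUSH -4 → 0 -4
OVER    → 0 -4 0
OVER    → 0 -4 0 -4
SWAP    → 0 -4 -4 0

[0, -4, -4, 0]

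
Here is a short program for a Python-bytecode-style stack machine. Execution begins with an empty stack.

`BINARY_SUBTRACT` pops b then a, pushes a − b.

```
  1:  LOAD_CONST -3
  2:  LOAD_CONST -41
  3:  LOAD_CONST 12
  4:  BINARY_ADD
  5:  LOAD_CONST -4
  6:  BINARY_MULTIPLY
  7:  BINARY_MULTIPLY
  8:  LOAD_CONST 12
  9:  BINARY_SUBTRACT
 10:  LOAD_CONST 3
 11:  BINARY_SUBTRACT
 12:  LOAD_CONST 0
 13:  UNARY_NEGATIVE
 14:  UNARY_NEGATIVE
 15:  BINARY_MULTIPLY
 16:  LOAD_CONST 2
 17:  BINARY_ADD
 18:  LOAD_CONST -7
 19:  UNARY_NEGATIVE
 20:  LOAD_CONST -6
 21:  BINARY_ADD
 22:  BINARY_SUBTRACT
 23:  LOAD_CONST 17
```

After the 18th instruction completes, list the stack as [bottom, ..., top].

LOAD_CONST -3   : [-3]
LOAD_CONST -41  : [-3, -41]
LOAD_CONST 12   : [-3, -41, 12]
BINARY_ADD      : [-3, -29]
LOAD_CONST -4   : [-3, -29, -4]
BINARY_MULTIPLY : [-3, 116]
BINARY_MULTIPLY : [-348]
LOAD_CONST 12   : [-348, 12]
BINARY_SUBTRACT : [-360]
LOAD_CONST 3    : [-360, 3]
BINARY_SUBTRACT : [-363]
LOAD_CONST 0    : [-363, 0]
UNARY_NEGATIVE  : [-363, 0]
UNARY_NEGATIVE  : [-363, 0]
BINARY_MULTIPLY : [0]
LOAD_CONST 2    : [0, 2]
BINARY_ADD      : [2]
LOAD_CONST -7   : [2, -7]

[2, -7]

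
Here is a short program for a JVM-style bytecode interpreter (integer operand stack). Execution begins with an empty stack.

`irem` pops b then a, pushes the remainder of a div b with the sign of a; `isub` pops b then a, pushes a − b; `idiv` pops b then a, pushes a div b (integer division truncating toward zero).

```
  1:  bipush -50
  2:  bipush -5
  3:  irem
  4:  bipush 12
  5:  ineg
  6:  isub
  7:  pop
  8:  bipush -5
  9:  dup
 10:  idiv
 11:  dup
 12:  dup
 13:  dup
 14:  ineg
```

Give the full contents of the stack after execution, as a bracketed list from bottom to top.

[1, 1, 1, -1]

bipush -50 -> -50
bipush -5  -> -50 -5
irem       -> 0
bipush 12  -> 0 12
ineg       -> 0 -12
isub       -> 12
pop        -> (empty)
bipush -5  -> -5
dup        -> -5 -5
idiv       -> 1
dup        -> 1 1
dup        -> 1 1 1
dup        -> 1 1 1 1
ineg       -> 1 1 1 -1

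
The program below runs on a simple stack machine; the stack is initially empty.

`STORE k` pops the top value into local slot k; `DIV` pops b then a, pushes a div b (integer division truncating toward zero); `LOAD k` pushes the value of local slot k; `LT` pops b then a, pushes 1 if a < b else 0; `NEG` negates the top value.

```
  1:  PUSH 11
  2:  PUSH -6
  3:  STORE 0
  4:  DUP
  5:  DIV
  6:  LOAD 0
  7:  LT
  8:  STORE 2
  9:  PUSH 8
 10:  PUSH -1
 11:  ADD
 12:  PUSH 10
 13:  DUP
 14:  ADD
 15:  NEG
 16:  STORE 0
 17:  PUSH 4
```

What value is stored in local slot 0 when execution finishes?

-20

PUSH 11  [11]
PUSH -6  [11, -6]
STORE 0  [11]
DUP      [11, 11]
DIV      [1]
LOAD 0   [1, -6]
LT       [0]
STORE 2  []
PUSH 8   [8]
PUSH -1  [8, -1]
ADD      [7]
PUSH 10  [7, 10]
DUP      [7, 10, 10]
ADD      [7, 20]
NEG      [7, -20]
STORE 0  [7]
PUSH 4   [7, 4]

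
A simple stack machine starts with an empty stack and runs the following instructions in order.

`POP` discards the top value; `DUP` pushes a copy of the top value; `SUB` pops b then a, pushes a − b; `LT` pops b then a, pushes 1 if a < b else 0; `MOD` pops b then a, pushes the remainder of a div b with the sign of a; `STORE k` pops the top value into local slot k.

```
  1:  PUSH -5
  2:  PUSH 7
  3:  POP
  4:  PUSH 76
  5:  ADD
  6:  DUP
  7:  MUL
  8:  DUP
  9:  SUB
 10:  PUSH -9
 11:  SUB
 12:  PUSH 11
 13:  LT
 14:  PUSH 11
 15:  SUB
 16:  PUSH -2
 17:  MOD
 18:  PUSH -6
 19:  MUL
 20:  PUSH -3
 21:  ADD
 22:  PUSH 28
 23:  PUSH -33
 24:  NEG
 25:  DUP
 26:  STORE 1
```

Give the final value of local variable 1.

PUSH -5  -> -5
PUSH 7   -> -5 7
POP      -> -5
PUSH 76  -> -5 76
ADD      -> 71
DUP      -> 71 71
MUL      -> 5041
DUP      -> 5041 5041
SUB      -> 0
PUSH -9  -> 0 -9
SUB      -> 9
PUSH 11  -> 9 11
LT       -> 1
PUSH 11  -> 1 11
SUB      -> -10
PUSH -2  -> -10 -2
MOD      -> 0
PUSH -6  -> 0 -6
MUL      -> 0
PUSH -3  -> 0 -3
ADD      -> -3
PUSH 28  -> -3 28
PUSH -33 -> -3 28 -33
NEG      -> -3 28 33
DUP      -> -3 28 33 33
STORE 1  -> -3 28 33

33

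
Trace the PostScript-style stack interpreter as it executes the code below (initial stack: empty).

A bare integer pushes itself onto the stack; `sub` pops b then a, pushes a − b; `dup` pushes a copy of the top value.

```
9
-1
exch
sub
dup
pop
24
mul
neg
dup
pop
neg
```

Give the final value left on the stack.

9    : 9
-1   : 9 -1
exch : -1 9
sub  : -10
dup  : -10 -10
pop  : -10
24   : -10 24
mul  : -240
neg  : 240
dup  : 240 240
pop  : 240
neg  : -240

-240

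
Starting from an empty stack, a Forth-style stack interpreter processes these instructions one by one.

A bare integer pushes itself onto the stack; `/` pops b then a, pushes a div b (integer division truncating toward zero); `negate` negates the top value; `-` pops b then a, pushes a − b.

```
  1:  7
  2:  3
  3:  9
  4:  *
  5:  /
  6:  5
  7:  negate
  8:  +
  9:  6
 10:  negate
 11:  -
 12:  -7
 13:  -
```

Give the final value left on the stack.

7      : [7]
3      : [7, 3]
9      : [7, 3, 9]
*      : [7, 27]
/      : [0]
5      : [0, 5]
negate : [0, -5]
+      : [-5]
6      : [-5, 6]
negate : [-5, -6]
-      : [1]
-7     : [1, -7]
-      : [8]

8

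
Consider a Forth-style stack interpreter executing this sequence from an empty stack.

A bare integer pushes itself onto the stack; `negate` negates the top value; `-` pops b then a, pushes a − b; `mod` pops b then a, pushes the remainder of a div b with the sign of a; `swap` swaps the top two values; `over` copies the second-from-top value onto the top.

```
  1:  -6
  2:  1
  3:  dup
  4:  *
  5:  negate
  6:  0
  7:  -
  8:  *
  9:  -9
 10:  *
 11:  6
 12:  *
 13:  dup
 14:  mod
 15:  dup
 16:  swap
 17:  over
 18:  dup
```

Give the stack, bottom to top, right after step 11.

-6     -> -6
1      -> -6 1
dup    -> -6 1 1
*      -> -6 1
negate -> -6 -1
0      -> -6 -1 0
-      -> -6 -1
*      -> 6
-9     -> 6 -9
*      -> -54
6      -> -54 6

[-54, 6]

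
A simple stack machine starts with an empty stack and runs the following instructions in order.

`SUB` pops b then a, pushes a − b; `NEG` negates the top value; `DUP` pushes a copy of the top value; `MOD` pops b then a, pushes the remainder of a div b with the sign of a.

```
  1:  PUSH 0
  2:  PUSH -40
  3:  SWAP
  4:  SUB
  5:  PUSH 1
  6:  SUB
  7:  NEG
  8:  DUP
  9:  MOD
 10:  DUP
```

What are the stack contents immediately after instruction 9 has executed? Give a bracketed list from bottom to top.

PUSH 0   : [0]
PUSH -40 : [0, -40]
SWAP     : [-40, 0]
SUB      : [-40]
PUSH 1   : [-40, 1]
SUB      : [-41]
NEG      : [41]
DUP      : [41, 41]
MOD      : [0]

[0]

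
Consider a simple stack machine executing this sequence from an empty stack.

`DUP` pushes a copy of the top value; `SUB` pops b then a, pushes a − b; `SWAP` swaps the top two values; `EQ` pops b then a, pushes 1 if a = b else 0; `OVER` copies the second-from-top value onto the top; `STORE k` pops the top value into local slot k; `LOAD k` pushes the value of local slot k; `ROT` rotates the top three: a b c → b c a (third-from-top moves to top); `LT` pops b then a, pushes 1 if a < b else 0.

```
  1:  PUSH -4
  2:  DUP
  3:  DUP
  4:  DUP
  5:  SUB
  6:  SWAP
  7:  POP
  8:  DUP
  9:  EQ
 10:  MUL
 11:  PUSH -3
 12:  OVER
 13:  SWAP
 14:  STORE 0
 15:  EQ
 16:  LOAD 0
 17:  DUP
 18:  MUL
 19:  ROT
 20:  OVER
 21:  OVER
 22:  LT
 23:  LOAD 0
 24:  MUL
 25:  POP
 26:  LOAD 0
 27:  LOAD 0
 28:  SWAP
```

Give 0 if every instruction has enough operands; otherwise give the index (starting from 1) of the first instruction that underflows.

19

PUSH -4 -> -4
DUP     -> -4 -4
DUP     -> -4 -4 -4
DUP     -> -4 -4 -4 -4
SUB     -> -4 -4 0
SWAP    -> -4 0 -4
POP     -> -4 0
DUP     -> -4 0 0
EQ      -> -4 1
MUL     -> -4
PUSH -3 -> -4 -3
OVER    -> -4 -3 -4
SWAP    -> -4 -4 -3
STORE 0 -> -4 -4
EQ      -> 1
LOAD 0  -> 1 -3
DUP     -> 1 -3 -3
MUL     -> 1 9
ROT  — needs 3 operands, stack has 2 → underflow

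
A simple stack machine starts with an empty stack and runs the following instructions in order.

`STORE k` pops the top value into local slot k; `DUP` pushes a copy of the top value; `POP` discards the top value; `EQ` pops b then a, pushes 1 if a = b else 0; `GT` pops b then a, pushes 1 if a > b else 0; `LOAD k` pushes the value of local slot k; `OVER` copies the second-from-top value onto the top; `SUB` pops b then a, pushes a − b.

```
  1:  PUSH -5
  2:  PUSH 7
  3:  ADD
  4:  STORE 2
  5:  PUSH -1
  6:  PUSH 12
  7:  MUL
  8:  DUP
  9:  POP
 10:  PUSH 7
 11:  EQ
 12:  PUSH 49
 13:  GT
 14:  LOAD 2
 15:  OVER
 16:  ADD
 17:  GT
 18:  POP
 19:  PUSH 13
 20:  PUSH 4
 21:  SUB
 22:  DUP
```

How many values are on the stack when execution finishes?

2

PUSH -5 : -5
PUSH 7  : -5 7
ADD     : 2
STORE 2 : (empty)
PUSH -1 : -1
PUSH 12 : -1 12
MUL     : -12
DUP     : -12 -12
POP     : -12
PUSH 7  : -12 7
EQ      : 0
PUSH 49 : 0 49
GT      : 0
LOAD 2  : 0 2
OVER    : 0 2 0
ADD     : 0 2
GT      : 0
POP     : (empty)
PUSH 13 : 13
PUSH 4  : 13 4
SUB     : 9
DUP     : 9 9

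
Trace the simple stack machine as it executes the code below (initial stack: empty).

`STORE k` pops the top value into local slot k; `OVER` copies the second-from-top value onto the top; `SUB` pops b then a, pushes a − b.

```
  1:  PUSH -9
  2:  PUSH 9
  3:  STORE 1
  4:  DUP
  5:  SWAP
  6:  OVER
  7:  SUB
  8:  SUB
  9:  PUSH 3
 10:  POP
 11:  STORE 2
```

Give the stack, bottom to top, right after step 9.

[-9, 3]

PUSH -9 : -9
PUSH 9  : -9 9
STORE 1 : -9
DUP     : -9 -9
SWAP    : -9 -9
OVER    : -9 -9 -9
SUB     : -9 0
SUB     : -9
PUSH 3  : -9 3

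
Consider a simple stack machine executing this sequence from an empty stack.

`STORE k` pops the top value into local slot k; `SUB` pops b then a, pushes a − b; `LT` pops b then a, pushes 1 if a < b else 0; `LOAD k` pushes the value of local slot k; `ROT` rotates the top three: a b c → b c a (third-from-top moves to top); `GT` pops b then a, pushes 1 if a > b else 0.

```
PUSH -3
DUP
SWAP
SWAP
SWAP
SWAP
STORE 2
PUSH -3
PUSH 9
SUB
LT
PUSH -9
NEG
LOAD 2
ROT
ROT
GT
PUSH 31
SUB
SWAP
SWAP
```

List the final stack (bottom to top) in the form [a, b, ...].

[-3, -31]

PUSH -3 : [-3]
DUP     : [-3, -3]
SWAP    : [-3, -3]
SWAP    : [-3, -3]
SWAP    : [-3, -3]
SWAP    : [-3, -3]
STORE 2 : [-3]
PUSH -3 : [-3, -3]
PUSH 9  : [-3, -3, 9]
SUB     : [-3, -12]
LT      : [0]
PUSH -9 : [0, -9]
NEG     : [0, 9]
LOAD 2  : [0, 9, -3]
ROT     : [9, -3, 0]
ROT     : [-3, 0, 9]
GT      : [-3, 0]
PUSH 31 : [-3, 0, 31]
SUB     : [-3, -31]
SWAP    : [-31, -3]
SWAP    : [-3, -31]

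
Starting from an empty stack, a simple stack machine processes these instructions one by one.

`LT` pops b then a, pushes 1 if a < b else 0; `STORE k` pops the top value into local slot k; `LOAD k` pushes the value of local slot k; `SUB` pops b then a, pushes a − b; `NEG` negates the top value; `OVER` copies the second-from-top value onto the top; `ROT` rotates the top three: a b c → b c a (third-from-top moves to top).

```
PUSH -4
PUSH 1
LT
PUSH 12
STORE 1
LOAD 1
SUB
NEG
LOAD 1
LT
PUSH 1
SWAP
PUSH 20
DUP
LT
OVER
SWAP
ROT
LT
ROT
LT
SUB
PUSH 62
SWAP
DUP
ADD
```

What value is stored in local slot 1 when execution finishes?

12

PUSH -4 -> -4
PUSH 1  -> -4 1
LT      -> 1
PUSH 12 -> 1 12
STORE 1 -> 1
LOAD 1  -> 1 12
SUB     -> -11
NEG     -> 11
LOAD 1  -> 11 12
LT      -> 1
PUSH 1  -> 1 1
SWAP    -> 1 1
PUSH 20 -> 1 1 20
DUP     -> 1 1 20 20
LT      -> 1 1 0
OVER    -> 1 1 0 1
SWAP    -> 1 1 1 0
ROT     -> 1 1 0 1
LT      -> 1 1 1
ROT     -> 1 1 1
LT      -> 1 0
SUB     -> 1
PUSH 62 -> 1 62
SWAP    -> 62 1
DUP     -> 62 1 1
ADD     -> 62 2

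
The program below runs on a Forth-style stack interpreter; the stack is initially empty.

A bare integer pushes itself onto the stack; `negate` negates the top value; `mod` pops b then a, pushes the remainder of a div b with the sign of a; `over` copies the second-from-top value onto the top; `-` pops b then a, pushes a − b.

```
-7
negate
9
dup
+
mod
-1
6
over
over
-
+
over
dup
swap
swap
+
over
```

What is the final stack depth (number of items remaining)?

5

-7      [-7]
negate  [7]
9       [7, 9]
dup     [7, 9, 9]
+       [7, 18]
mod     [7]
-1      [7, -1]
6       [7, -1, 6]
over    [7, -1, 6, -1]
over    [7, -1, 6, -1, 6]
-       [7, -1, 6, -7]
+       [7, -1, -1]
over    [7, -1, -1, -1]
dup     [7, -1, -1, -1, -1]
swap    [7, -1, -1, -1, -1]
swap    [7, -1, -1, -1, -1]
+       [7, -1, -1, -2]
over    [7, -1, -1, -2, -1]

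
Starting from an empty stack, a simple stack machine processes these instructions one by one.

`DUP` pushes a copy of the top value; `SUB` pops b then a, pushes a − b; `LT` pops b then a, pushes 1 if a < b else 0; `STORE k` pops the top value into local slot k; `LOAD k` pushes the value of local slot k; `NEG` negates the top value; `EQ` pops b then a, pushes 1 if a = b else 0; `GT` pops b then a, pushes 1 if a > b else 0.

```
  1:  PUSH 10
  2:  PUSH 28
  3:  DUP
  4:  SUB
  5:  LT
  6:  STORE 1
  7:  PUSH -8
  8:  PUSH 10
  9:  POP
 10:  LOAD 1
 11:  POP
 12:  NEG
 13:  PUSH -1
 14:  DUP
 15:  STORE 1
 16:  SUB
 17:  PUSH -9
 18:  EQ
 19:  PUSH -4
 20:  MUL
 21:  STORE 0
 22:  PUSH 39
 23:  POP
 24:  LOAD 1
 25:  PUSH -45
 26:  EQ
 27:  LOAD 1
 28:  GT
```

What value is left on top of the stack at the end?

PUSH 10   [10]
PUSH 28   [10, 28]
DUP       [10, 28, 28]
SUB       [10, 0]
LT        [0]
STORE 1   []
PUSH -8   [-8]
PUSH 10   [-8, 10]
POP       [-8]
LOAD 1    [-8, 0]
POP       [-8]
NEG       [8]
PUSH -1   [8, -1]
DUP       [8, -1, -1]
STORE 1   [8, -1]
SUB       [9]
PUSH -9   [9, -9]
EQ        [0]
PUSH -4   [0, -4]
MUL       [0]
STORE 0   []
PUSH 39   [39]
POP       []
LOAD 1    [-1]
PUSH -45  [-1, -45]
EQ        [0]
LOAD 1    [0, -1]
GT        [1]

1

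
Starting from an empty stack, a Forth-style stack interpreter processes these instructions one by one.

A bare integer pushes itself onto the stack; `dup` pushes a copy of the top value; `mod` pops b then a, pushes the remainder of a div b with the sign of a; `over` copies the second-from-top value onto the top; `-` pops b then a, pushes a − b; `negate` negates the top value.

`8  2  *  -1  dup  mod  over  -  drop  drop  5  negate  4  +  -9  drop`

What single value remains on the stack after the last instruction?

-1

8      : [8]
2      : [8, 2]
*      : [16]
-1     : [16, -1]
dup    : [16, -1, -1]
mod    : [16, 0]
over   : [16, 0, 16]
-      : [16, -16]
drop   : [16]
drop   : []
5      : [5]
negate : [-5]
4      : [-5, 4]
+      : [-1]
-9     : [-1, -9]
drop   : [-1]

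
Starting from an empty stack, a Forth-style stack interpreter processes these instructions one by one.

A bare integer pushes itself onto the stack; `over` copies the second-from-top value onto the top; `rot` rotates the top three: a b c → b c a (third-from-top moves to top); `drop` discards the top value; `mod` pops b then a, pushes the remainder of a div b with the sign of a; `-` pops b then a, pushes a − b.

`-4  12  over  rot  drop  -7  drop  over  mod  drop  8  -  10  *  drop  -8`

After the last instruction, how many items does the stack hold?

-4   -> -4
12   -> -4 12
over -> -4 12 -4
rot  -> 12 -4 -4
drop -> 12 -4
-7   -> 12 -4 -7
drop -> 12 -4
over -> 12 -4 12
mod  -> 12 -4
drop -> 12
8    -> 12 8
-    -> 4
10   -> 4 10
*    -> 40
drop -> (empty)
-8   -> -8

1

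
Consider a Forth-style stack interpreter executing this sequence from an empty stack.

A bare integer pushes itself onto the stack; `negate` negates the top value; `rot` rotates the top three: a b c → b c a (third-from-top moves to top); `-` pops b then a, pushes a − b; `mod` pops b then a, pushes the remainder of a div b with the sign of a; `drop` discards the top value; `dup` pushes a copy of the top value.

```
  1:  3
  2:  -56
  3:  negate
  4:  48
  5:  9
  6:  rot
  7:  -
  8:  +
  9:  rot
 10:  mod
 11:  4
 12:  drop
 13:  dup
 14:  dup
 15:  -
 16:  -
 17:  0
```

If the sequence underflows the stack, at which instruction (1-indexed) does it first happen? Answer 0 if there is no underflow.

3       3
-56     3 -56
negate  3 56
48      3 56 48
9       3 56 48 9
rot     3 48 9 56
-       3 48 -47
+       3 1
rot  — needs 3 operands, stack has 2 → underflow

9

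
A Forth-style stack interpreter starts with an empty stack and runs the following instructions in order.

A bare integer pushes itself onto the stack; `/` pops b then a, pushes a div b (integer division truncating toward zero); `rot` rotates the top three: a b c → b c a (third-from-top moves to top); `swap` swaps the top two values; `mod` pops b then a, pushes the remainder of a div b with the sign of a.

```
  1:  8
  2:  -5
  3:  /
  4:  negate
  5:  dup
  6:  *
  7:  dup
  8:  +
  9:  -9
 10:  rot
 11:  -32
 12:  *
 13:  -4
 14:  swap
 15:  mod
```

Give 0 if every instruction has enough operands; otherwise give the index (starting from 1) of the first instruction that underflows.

8      → [8]
-5     → [8, -5]
/      → [-1]
negate → [1]
dup    → [1, 1]
*      → [1]
dup    → [1, 1]
+      → [2]
-9     → [2, -9]
rot  — needs 3 operands, stack has 2 → underflow

10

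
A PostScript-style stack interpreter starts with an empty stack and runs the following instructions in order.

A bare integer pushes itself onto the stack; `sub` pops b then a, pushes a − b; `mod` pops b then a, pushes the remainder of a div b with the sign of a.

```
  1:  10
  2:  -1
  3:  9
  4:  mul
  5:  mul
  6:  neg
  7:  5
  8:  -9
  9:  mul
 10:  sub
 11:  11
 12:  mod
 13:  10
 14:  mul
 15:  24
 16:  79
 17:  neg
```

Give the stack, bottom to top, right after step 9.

10   [10]
-1   [10, -1]
9    [10, -1, 9]
mul  [10, -9]
mul  [-90]
neg  [90]
5    [90, 5]
-9   [90, 5, -9]
mul  [90, -45]

[90, -45]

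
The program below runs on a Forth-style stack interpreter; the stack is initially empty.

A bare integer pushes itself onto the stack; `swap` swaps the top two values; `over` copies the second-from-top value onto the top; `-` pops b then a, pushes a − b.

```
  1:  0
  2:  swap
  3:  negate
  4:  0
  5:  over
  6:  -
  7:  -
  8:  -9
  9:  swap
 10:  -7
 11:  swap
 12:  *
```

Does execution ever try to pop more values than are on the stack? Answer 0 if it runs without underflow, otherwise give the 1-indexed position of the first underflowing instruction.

2

0 : [0]
swap  — needs 2 operands, stack has 1 → underflow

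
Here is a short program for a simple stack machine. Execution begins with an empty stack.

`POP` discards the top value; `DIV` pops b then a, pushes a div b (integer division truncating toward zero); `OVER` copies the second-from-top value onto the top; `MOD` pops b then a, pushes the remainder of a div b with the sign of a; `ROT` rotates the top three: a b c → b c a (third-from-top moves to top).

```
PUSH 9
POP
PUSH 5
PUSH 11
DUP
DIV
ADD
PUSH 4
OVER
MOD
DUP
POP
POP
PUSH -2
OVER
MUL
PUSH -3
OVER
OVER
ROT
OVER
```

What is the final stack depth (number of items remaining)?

6

PUSH 9  -> [9]
POP     -> []
PUSH 5  -> [5]
PUSH 11 -> [5, 11]
DUP     -> [5, 11, 11]
DIV     -> [5, 1]
ADD     -> [6]
PUSH 4  -> [6, 4]
OVER    -> [6, 4, 6]
MOD     -> [6, 4]
DUP     -> [6, 4, 4]
POP     -> [6, 4]
POP     -> [6]
PUSH -2 -> [6, -2]
OVER    -> [6, -2, 6]
MUL     -> [6, -12]
PUSH -3 -> [6, -12, -3]
OVER    -> [6, -12, -3, -12]
OVER    -> [6, -12, -3, -12, -3]
ROT     -> [6, -12, -12, -3, -3]
OVER    -> [6, -12, -12, -3, -3, -3]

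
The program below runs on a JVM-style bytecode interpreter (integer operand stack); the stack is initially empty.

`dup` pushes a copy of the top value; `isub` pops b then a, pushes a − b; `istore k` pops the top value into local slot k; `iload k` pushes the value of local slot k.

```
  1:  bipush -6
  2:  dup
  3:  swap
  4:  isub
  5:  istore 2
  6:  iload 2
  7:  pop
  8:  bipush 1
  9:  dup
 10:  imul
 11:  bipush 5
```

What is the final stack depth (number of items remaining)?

bipush -6 -> -6
dup       -> -6 -6
swap      -> -6 -6
isub      -> 0
istore 2  -> (empty)
iload 2   -> 0
pop       -> (empty)
bipush 1  -> 1
dup       -> 1 1
imul      -> 1
bipush 5  -> 1 5

2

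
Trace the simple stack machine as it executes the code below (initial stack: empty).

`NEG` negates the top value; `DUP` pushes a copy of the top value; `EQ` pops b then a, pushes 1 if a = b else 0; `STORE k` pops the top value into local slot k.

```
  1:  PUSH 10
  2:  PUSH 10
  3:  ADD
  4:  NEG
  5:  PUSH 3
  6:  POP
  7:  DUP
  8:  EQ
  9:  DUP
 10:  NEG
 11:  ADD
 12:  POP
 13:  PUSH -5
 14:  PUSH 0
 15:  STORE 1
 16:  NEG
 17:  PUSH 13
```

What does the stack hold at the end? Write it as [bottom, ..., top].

[5, 13]

PUSH 10 -> 10
PUSH 10 -> 10 10
ADD     -> 20
NEG     -> -20
PUSH 3  -> -20 3
POP     -> -20
DUP     -> -20 -20
EQ      -> 1
DUP     -> 1 1
NEG     -> 1 -1
ADD     -> 0
POP     -> (empty)
PUSH -5 -> -5
PUSH 0  -> -5 0
STORE 1 -> -5
NEG     -> 5
PUSH 13 -> 5 13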